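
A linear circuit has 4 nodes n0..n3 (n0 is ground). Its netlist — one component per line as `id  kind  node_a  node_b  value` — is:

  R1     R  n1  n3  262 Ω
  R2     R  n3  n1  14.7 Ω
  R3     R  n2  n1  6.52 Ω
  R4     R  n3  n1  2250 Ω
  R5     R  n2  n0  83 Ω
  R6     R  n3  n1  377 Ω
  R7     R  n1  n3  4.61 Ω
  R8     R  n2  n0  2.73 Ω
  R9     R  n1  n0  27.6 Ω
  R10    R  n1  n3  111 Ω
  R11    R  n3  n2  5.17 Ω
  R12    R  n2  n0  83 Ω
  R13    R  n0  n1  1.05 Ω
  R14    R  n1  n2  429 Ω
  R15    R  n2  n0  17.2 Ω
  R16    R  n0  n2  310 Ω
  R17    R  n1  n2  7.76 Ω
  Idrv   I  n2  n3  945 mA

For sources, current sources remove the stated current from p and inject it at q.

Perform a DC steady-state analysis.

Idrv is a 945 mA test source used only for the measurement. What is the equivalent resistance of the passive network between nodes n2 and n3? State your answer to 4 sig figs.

MNA unknowns: 3 node voltages V₁..V_3
R1: Y=0.003817 on G[1,3]
R2: Y=0.06803 on G[3,1]
R3: Y=0.1534 on G[2,1]
R4: Y=0.0004444 on G[3,1]
R5: Y=0.01205 on G[2,0]
R6: Y=0.002653 on G[3,1]
R7: Y=0.2169 on G[1,3]
R8: Y=0.3663 on G[2,0]
R9: Y=0.03623 on G[1,0]
R10: Y=0.009009 on G[1,3]
R11: Y=0.1934 on G[3,2]
R12: Y=0.01205 on G[2,0]
R13: Y=0.9524 on G[0,1]
R14: Y=0.002331 on G[1,2]
R15: Y=0.05814 on G[2,0]
R16: Y=0.003226 on G[0,2]
R17: Y=0.1289 on G[1,2]
Idrv: z[2]−=0.945, z[3]+=0.945
solve → V1=0.2533, V2=-0.5542, V3=1.849

R_eq = 2.543 Ω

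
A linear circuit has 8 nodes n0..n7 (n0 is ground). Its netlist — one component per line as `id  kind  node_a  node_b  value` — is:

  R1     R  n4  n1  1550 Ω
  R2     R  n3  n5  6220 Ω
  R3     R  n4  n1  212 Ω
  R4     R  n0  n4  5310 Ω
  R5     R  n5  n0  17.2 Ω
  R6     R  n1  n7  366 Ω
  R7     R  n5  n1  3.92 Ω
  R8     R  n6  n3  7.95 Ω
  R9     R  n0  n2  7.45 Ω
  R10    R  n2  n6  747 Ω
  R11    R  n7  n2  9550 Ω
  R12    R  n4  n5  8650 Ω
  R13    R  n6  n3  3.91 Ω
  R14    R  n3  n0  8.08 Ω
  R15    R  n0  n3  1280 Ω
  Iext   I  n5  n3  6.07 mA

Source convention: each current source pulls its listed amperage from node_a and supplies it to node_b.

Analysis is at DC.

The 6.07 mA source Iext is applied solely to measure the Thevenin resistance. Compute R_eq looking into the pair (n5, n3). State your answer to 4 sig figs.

MNA unknowns: 7 node voltages V₁..V_7
R1: Y=0.0006452 on G[4,1]
R2: Y=0.0001608 on G[3,5]
R3: Y=0.004717 on G[4,1]
R4: Y=0.0001883 on G[0,4]
R5: Y=0.05814 on G[5,0]
R6: Y=0.002732 on G[1,7]
R7: Y=0.2551 on G[5,1]
R8: Y=0.1258 on G[6,3]
R9: Y=0.1342 on G[0,2]
R10: Y=0.001339 on G[2,6]
R11: Y=0.0001047 on G[7,2]
R12: Y=0.0001156 on G[4,5]
R13: Y=0.2558 on G[6,3]
R14: Y=0.1238 on G[3,0]
R15: Y=0.0007813 on G[0,3]
Iext: z[5]−=0.00607, z[3]+=0.00607
solve → V1=-0.1034, V2=0.0003955, V3=0.04803, V4=-0.09993, V5=-0.1035, V6=0.04787, V7=-0.09954

R_eq = 24.96 Ω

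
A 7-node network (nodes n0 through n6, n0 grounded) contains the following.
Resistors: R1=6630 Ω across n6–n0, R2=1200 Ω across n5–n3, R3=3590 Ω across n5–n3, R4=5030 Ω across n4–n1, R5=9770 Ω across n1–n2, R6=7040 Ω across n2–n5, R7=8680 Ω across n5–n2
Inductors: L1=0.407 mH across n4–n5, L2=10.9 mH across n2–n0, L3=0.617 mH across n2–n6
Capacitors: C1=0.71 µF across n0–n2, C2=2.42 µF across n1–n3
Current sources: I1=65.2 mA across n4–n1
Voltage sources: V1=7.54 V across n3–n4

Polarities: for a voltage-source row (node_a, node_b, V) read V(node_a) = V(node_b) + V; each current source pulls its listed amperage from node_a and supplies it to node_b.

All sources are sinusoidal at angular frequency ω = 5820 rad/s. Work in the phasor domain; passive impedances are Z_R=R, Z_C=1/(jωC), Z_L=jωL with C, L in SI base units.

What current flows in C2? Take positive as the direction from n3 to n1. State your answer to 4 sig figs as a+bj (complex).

-0.06313-0.001221j A

MNA unknowns: 6 node voltages V₁..V_6 plus 1 source current (V1)
R1: Y=0.0001508+0.000j on G[6,0]
L1: Y=0.000-0.4222j on G[4,5]
C1: Y=0.000+0.004132j on G[0,2]
R2: Y=0.0008333+0.000j on G[5,3]
R3: Y=0.0002786+0.000j on G[5,3]
R4: Y=0.0001988+0.000j on G[4,1]
R5: Y=0.0001024+0.000j on G[1,2]
I1: z[4]−=0.0652, z[1]+=0.0652
L2: Y=0.000-0.01576j on G[2,0]
R6: Y=0.0001420+0.000j on G[2,5]
R7: Y=0.0001152+0.000j on G[5,2]
L3: Y=0.000-0.2785j on G[2,6]
C2: Y=0.000+0.01408j on G[1,3]
V1: row V3−V4=7.54, i_V1 at 3,4
solve → V1=5.455-3.221j, V2=0.000+0.000j, V3=5.369+1.261j, V4=-2.171+1.261j, V5=-2.171+1.282j, V6=0.000+0.000j
aux → i_V1=0.05474+0.001244j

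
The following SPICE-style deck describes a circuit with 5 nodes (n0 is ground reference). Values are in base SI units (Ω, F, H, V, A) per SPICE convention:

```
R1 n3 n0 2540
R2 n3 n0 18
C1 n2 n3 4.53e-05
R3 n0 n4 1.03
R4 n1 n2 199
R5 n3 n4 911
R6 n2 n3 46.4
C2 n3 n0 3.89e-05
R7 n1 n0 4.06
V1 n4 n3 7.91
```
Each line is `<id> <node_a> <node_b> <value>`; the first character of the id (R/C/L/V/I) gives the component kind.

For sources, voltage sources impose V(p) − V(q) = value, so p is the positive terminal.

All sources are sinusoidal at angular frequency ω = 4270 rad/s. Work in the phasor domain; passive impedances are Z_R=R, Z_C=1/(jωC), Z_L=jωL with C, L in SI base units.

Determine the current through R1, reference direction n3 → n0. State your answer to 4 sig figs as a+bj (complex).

-0.002856+0.0004602j A

Apply KCL at each of the 4 non-ground nodes and solve the resulting linear system.
Node n1: branches {R4, R7} → V_1 = -0.1451+0.01967j
Node n2: branches {C1, R4, R6} → V_2 = -7.259+0.9836j
Node n3: branches {R1, R2, C1, R5, R6, C2, V1} → V_3 = -7.255+1.169j
Node n4: branches {R3, R5, V1} → V_4 = 0.6549+1.169j
Source currents: i(V1)=-0.6445-1.135j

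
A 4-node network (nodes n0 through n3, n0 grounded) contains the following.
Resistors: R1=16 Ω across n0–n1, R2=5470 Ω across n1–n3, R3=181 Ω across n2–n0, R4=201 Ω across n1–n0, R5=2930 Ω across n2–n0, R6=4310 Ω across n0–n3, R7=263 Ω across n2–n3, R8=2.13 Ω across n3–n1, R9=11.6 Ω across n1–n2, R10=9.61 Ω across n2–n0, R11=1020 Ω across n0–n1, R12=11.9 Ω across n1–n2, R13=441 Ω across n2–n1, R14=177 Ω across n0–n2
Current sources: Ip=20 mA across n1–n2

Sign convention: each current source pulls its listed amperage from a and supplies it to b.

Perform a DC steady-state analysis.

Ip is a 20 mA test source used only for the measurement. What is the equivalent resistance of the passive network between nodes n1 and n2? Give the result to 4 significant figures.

R_eq = 4.559 Ω

Apply KCL at each of the 3 non-ground nodes and solve the resulting linear system.
Node n1: branches {R1, R2, R4, R8, R9, R11, R12, R13, Ip} → V_1 = -0.05719
Node n2: branches {R3, R5, R7, R9, R10, R12, R13, R14, Ip} → V_2 = 0.03399
Node n3: branches {R2, R6, R7, R8} → V_3 = -0.05643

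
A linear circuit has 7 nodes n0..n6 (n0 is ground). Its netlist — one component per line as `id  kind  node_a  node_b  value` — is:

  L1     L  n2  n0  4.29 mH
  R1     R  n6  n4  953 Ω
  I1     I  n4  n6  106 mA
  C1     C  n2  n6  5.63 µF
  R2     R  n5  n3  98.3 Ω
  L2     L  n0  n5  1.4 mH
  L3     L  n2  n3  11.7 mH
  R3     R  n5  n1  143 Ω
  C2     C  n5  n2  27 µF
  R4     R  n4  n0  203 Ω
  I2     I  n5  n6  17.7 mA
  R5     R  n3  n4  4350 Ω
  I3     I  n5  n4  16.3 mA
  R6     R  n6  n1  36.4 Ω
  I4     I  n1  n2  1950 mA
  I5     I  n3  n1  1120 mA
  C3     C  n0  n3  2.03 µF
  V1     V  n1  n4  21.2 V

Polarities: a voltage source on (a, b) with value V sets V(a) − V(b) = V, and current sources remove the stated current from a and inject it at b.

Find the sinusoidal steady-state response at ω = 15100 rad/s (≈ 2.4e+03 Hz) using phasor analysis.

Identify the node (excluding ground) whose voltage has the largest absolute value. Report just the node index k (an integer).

4

Apply KCL at each of the 6 non-ground nodes and solve the resulting linear system.
Node n1: branches {R3, R6, I4, I5, V1} → V_1 = -21.44+21.67j
Node n2: branches {L1, C1, L3, C2, I4} → V_2 = -1.485+19.81j
Node n3: branches {R2, L3, R5, I5, C3} → V_3 = -6.182+38.66j
Node n4: branches {R1, I1, R4, R5, I3, V1} → V_4 = -42.64+21.67j
Node n5: branches {R2, L2, R3, C2, I2, I3} → V_5 = -1.265+23.03j
Node n6: branches {R1, I1, C1, I2, R6} → V_6 = -2.583+24.94j
Source currents: i(V1)=-0.1708+0.09940j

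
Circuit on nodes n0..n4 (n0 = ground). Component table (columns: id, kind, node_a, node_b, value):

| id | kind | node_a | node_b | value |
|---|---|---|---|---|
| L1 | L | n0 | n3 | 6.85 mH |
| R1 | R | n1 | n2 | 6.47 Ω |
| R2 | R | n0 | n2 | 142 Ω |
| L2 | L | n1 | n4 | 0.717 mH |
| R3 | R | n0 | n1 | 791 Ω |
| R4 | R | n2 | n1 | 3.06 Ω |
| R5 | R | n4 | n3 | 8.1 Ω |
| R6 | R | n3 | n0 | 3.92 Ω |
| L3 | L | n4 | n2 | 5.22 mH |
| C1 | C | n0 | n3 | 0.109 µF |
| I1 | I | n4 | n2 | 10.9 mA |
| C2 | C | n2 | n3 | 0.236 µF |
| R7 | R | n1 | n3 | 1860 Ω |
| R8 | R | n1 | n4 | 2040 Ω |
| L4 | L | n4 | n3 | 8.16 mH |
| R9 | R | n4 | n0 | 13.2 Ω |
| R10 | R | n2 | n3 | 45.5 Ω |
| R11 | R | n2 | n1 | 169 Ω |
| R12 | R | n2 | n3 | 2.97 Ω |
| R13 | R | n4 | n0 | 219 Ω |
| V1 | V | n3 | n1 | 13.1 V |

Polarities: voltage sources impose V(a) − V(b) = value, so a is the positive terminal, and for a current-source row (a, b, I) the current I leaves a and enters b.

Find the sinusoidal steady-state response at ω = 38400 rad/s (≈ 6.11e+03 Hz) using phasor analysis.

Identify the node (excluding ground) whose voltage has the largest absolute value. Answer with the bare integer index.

MNA unknowns: 4 node voltages V₁..V_4 plus 1 source current (V1)
L1: Y=0.000-0.003802j on G[0,3]
R1: Y=0.1546+0.000j on G[1,2]
R2: Y=0.007042+0.000j on G[0,2]
L2: Y=0.000-0.03632j on G[1,4]
R3: Y=0.001264+0.000j on G[0,1]
R4: Y=0.3268+0.000j on G[2,1]
R5: Y=0.1235+0.000j on G[4,3]
R6: Y=0.2551+0.000j on G[3,0]
L3: Y=0.000-0.004989j on G[4,2]
C1: Y=0.000+0.004186j on G[0,3]
I1: z[4]−=0.0109, z[2]+=0.0109
C2: Y=0.000+0.009062j on G[2,3]
R7: Y=0.0005376+0.000j on G[1,3]
R8: Y=0.0004902+0.000j on G[1,4]
L4: Y=0.000-0.003191j on G[4,3]
R9: Y=0.07576+0.000j on G[4,0]
R10: Y=0.02198+0.000j on G[2,3]
R11: Y=0.005917+0.000j on G[2,1]
R12: Y=0.3367+0.000j on G[2,3]
R13: Y=0.004566+0.000j on G[4,0]
V1: row V3−V1=13.1, i_V1 at 3,1
solve → V1=-12.71-0.6031j, V2=-7.072-0.5578j, V3=0.3865-0.6031j, V4=-0.4102+1.972j
aux → i_V1=-2.872+0.4228j

1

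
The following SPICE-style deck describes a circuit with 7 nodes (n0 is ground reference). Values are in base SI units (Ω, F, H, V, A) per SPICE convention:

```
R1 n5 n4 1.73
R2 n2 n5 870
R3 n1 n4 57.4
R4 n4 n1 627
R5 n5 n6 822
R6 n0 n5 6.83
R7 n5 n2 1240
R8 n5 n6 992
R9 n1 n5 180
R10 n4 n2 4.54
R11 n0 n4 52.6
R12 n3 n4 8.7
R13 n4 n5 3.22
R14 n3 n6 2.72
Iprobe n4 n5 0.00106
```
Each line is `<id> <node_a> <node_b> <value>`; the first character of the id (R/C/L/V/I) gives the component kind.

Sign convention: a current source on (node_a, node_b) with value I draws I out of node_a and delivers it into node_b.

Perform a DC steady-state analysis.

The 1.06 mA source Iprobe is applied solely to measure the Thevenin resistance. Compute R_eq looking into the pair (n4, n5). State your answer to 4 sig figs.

R_eq = 1.094 Ω

Apply KCL at each of the 6 non-ground nodes and solve the resulting linear system.
Node n1: branches {R3, R4, R9} → V_1 = -0.0007644
Node n2: branches {R2, R7, R10} → V_2 = -0.001016
Node n3: branches {R12, R14} → V_3 = -0.001005
Node n4: branches {R1, R3, R4, R10, R11, R12, R13, Iprobe} → V_4 = -0.001027
Node n5: branches {R1, R2, R5, R6, R7, R8, R9, R13, Iprobe} → V_5 = 0.0001333
Node n6: branches {R5, R8, R14} → V_6 = -0.0009979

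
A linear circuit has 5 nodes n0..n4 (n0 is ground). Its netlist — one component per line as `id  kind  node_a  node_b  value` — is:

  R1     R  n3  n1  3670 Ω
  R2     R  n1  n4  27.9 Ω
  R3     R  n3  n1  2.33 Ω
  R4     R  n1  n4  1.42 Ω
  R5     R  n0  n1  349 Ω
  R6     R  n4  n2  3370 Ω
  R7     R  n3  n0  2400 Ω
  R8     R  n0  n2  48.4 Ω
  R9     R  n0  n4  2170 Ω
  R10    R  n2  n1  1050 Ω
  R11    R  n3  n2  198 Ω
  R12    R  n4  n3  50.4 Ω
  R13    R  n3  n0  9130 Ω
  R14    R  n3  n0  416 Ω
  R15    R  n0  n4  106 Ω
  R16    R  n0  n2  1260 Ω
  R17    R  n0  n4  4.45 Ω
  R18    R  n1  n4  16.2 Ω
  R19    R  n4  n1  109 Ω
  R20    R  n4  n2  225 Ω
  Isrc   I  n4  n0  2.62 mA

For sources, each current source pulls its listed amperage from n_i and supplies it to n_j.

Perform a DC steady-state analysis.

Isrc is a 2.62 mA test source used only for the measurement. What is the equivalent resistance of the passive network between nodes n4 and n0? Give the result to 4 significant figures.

Apply KCL at each of the 4 non-ground nodes and solve the resulting linear system.
Node n1: branches {R1, R2, R3, R4, R5, R10, R18, R19} → V_1 = -0.01047
Node n2: branches {R6, R8, R10, R11, R16, R20} → V_2 = -0.003490
Node n3: branches {R1, R3, R7, R11, R12, R13, R14} → V_3 = -0.01033
Node n4: branches {R2, R4, R6, R9, R12, R15, R17, R18, R19, R20, Isrc} → V_4 = -0.01059

R_eq = 4.042 Ω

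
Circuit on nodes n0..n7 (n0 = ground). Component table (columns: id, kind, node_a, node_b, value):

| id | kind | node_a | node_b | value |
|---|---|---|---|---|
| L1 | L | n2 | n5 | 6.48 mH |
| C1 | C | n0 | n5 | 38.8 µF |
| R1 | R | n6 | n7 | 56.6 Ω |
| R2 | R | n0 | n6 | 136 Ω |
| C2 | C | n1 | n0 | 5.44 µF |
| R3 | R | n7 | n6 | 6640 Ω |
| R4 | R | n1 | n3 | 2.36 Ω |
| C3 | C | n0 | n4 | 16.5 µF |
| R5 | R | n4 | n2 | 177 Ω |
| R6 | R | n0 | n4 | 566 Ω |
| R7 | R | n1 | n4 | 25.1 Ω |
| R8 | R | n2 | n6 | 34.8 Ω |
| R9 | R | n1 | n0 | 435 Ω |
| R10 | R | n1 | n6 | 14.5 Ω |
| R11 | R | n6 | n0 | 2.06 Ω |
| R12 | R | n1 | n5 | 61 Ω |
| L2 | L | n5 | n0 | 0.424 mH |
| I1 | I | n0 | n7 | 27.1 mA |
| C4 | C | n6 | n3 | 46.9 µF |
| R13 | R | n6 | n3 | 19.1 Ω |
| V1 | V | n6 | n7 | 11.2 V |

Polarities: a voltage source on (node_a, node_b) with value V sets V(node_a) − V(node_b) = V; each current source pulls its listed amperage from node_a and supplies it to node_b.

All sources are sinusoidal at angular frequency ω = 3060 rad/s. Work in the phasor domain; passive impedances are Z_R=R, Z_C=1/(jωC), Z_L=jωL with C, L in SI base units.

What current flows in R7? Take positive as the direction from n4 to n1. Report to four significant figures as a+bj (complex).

-0.0008730-0.0006127j A

Element admittances at ω=3060 rad/s:
  Y(L1) = 0.000-0.05043j S between n2,n5
  Y(C1) = 0.000+0.1187j S between n0,n5
  Y(R1) = 0.01767+0.000j S between n6,n7
  Y(R2) = 0.007353+0.000j S between n0,n6
  Y(C2) = 0.000+0.01665j S between n1,n0
  Y(R3) = 0.0001506+0.000j S between n7,n6
  Y(R4) = 0.4237+0.000j S between n1,n3
  Y(C3) = 0.000+0.05049j S between n0,n4
  Y(R5) = 0.005650+0.000j S between n4,n2
  Y(R6) = 0.001767+0.000j S between n0,n4
  Y(R7) = 0.03984+0.000j S between n1,n4
  Y(R8) = 0.02874+0.000j S between n2,n6
  Y(R9) = 0.002299+0.000j S between n1,n0
  Y(R10) = 0.06897+0.000j S between n1,n6
  Y(R11) = 0.4854+0.000j S between n6,n0
  Y(R12) = 0.01639+0.000j S between n1,n5
  Y(L2) = 0.000-0.7707j S between n5,n0
  I1: injects 0.0271 A into n7 (from n0)
  Y(C4) = 0.000+0.1435j S between n6,n3
  Y(R13) = 0.05236+0.000j S between n6,n3
  V1: constraint V(n6)−V(n7) = 11.2
Assemble and solve the 8×8 MNA system:
  V(n1)=0.03881-0.001429j  V(n2)=0.01787+0.02047j  V(n3)=0.04078+0.001344j  V(n4)=0.01689-0.01681j  V(n5)=0.001371+0.002343j  V(n6)=0.04988-0.001161j  V(n7)=-11.15-0.001161j
  i(V1)=-0.2267+0.000j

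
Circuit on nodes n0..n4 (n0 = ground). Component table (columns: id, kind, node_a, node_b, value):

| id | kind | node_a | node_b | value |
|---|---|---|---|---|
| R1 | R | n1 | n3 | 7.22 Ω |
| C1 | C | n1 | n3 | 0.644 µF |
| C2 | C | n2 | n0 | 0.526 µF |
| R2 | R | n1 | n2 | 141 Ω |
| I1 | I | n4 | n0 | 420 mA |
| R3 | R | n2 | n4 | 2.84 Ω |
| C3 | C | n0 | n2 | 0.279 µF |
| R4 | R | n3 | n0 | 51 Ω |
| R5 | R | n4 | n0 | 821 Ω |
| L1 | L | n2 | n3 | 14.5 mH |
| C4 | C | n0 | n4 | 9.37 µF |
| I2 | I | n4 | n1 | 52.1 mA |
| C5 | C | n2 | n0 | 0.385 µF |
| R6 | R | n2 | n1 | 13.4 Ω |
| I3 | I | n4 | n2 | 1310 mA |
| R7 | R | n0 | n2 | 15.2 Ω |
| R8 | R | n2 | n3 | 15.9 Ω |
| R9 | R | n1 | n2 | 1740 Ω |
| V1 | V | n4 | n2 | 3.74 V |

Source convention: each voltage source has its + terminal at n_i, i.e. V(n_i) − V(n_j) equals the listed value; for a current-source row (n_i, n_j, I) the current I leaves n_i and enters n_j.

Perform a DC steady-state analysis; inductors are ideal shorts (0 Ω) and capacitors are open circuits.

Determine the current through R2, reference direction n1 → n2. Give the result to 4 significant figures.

Element admittances at DC:
  Y(R1) = 0.1385 S between n1,n3
  Y(C1) = 0.000 S between n1,n3
  Y(C2) = 0.000 S between n2,n0
  Y(R2) = 0.007092 S between n1,n2
  I1: injects 0.42 A into n0 (from n4)
  Y(R3) = 0.3521 S between n2,n4
  Y(C3) = 0.000 S between n0,n2
  Y(R4) = 0.01961 S between n3,n0
  Y(R5) = 0.001218 S between n4,n0
  L1: short n2↔n3 (DC inductor)
  Y(C4) = 0.000 S between n0,n4
  I2: injects 0.0521 A into n1 (from n4)
  Y(C5) = 0.000 S between n2,n0
  Y(R6) = 0.07463 S between n2,n1
  I3: injects 1.31 A into n2 (from n4)
  Y(R7) = 0.06579 S between n0,n2
  Y(R8) = 0.06289 S between n2,n3
  Y(R9) = 0.0005747 S between n1,n2
  V1: constraint V(n4)−V(n2) = 3.74
Assemble and solve the 6×6 MNA system:
  V(n1)=-4.666  V(n2)=-4.902  V(n3)=-4.902  V(n4)=-1.162
  i(L1)=-0.1288  i(V1)=-3.098

0.001673 A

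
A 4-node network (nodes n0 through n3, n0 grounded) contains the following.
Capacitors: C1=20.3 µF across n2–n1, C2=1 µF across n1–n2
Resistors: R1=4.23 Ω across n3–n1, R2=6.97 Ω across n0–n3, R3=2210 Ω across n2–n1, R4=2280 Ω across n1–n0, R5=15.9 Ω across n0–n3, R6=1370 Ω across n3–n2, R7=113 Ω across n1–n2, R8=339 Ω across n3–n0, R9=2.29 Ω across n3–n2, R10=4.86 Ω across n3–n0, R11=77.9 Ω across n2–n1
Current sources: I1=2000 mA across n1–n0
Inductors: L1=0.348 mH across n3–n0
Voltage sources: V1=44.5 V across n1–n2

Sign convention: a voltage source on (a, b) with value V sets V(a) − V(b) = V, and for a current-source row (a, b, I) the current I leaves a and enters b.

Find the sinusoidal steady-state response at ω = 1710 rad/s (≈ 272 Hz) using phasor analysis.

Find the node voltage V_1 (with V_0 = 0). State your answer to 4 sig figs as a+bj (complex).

Element admittances at ω=1710 rad/s:
  Y(C1) = 0.000+0.03471j S between n2,n1
  Y(R1) = 0.2364+0.000j S between n3,n1
  Y(R2) = 0.1435+0.000j S between n0,n3
  Y(R3) = 0.0004525+0.000j S between n2,n1
  Y(R4) = 0.0004386+0.000j S between n1,n0
  Y(R5) = 0.06289+0.000j S between n0,n3
  I1: injects 2 A into n0 (from n1)
  Y(R6) = 0.0007299+0.000j S between n3,n2
  Y(R7) = 0.008850+0.000j S between n1,n2
  Y(R8) = 0.002950+0.000j S between n3,n0
  Y(R9) = 0.4367+0.000j S between n3,n2
  Y(L1) = 0.000-1.680j S between n3,n0
  Y(C2) = 0.000+0.001710j S between n1,n2
  Y(R10) = 0.2058+0.000j S between n3,n0
  Y(R11) = 0.01284+0.000j S between n2,n1
  V1: constraint V(n1)−V(n2) = 44.5
Assemble and solve the 4×4 MNA system:
  V(n1)=25.62-1.127j  V(n2)=-18.88-1.127j  V(n3)=-0.2789-1.128j
  i(V1)=-9.120-1.621j

25.62-1.127j V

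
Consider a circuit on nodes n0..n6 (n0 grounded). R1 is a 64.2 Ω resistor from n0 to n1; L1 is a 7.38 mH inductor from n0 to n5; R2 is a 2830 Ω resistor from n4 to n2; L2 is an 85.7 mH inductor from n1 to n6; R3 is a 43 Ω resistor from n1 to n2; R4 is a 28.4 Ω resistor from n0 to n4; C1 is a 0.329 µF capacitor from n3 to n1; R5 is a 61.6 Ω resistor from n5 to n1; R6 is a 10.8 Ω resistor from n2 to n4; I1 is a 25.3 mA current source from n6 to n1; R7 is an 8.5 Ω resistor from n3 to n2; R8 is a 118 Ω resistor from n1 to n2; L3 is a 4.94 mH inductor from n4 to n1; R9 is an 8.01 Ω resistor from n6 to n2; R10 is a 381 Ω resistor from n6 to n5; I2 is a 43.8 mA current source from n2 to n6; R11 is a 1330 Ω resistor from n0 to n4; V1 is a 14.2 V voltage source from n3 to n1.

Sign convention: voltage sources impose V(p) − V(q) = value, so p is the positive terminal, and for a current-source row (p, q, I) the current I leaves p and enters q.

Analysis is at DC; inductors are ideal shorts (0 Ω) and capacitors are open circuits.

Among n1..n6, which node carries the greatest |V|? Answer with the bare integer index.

3

MNA unknowns: 6 node voltages V₁..V_6 plus 4 source currents (L1, L2, L3, V1)
R1: Y=0.01558 on G[0,1]
L1: row V0−V5=0, i_L1 at 0,5
R2: Y=0.0003534 on G[4,2]
L2: row V1−V6=0, i_L2 at 1,6
R3: Y=0.02326 on G[1,2]
R4: Y=0.03521 on G[0,4]
C1: Y=0.000 on G[3,1]
R5: Y=0.01623 on G[5,1]
R6: Y=0.09259 on G[2,4]
I1: z[6]−=0.0253, z[1]+=0.0253
R7: Y=0.1176 on G[3,2]
R8: Y=0.008475 on G[1,2]
L3: row V4−V1=0, i_L3 at 4,1
R9: Y=0.1248 on G[6,2]
R10: Y=0.002625 on G[6,5]
I2: z[2]−=0.0438, z[6]+=0.0438
R11: Y=0.0007519 on G[0,4]
V1: row V3−V1=14.2, i_V1 at 3,1
solve → V1=0.000, V2=4.431, V3=14.20, V4=0.000, V5=0.000, V6=0.000
aux → i_L1=0.000, i_L2=-0.5716, i_L3=0.4118, i_V1=-1.149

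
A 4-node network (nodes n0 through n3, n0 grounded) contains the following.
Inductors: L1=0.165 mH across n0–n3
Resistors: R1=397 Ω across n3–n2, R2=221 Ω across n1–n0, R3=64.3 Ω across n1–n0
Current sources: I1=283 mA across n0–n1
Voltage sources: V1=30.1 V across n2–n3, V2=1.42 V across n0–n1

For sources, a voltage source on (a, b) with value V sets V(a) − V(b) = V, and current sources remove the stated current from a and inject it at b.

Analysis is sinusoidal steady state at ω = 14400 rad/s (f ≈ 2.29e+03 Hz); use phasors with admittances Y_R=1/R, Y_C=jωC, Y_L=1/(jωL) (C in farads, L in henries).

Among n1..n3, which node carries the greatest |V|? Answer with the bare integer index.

Apply KCL at each of the 3 non-ground nodes and solve the resulting linear system.
Node n1: branches {R2, R3, I1, V2} → V_1 = -1.420+0.000j
Node n2: branches {R1, V1} → V_2 = 30.10+0.000j
Node n3: branches {L1, R1, V1} → V_3 = 0.000+0.000j
Source currents: i(V1)=-0.07582+0.000j, i(V2)=-0.3115+0.000j

2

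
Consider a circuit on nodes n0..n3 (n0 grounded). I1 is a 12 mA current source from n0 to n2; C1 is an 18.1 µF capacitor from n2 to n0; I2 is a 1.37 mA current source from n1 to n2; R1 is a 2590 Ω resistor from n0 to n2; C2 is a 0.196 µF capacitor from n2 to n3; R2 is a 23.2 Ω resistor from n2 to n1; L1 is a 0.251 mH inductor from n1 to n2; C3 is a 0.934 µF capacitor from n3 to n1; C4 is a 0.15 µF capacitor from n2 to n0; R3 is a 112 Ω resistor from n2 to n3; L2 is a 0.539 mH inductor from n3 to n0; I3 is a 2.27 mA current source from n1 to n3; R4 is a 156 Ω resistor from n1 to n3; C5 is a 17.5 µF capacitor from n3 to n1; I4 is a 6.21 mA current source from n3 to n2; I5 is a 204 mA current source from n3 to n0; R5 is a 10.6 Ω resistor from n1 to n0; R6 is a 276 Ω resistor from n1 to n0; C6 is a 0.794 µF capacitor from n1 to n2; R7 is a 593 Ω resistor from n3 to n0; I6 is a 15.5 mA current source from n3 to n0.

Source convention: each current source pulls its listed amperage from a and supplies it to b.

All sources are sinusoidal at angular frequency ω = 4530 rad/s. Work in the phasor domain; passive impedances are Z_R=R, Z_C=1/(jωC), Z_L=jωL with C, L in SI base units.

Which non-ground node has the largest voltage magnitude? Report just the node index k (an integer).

Apply KCL at each of the 3 non-ground nodes and solve the resulting linear system.
Node n1: branches {I2, R2, L1, C3, I3, R4, C5, R5, R6, C6} → V_1 = 0.1213-0.3054j
Node n2: branches {I1, C1, I2, R1, C2, R2, L1, C4, R3, I4, C6} → V_2 = 0.1367-0.3152j
Node n3: branches {C2, C3, R3, L2, I3, R4, C5, I4, I5, R7, I6} → V_3 = -0.04822-0.5992j

3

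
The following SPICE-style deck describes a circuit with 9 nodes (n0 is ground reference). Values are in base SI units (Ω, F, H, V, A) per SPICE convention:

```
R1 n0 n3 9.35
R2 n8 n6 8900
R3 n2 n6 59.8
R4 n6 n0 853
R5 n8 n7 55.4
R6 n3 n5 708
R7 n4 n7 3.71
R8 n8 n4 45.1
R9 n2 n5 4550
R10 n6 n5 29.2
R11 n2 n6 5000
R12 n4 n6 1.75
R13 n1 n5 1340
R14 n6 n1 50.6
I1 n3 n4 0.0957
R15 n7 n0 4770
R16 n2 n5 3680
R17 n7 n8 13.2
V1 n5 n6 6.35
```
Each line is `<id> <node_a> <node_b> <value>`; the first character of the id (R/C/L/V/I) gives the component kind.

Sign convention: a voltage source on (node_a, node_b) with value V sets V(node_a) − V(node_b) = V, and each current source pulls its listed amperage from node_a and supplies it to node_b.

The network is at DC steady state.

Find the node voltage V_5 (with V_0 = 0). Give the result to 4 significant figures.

37.18 V

Apply KCL at each of the 8 non-ground nodes and solve the resulting linear system.
Node n1: branches {R13, R14} → V_1 = 31.06
Node n2: branches {R3, R9, R11, R16} → V_2 = 31.01
Node n3: branches {R1, R6, I1} → V_3 = -0.3986
Node n4: branches {R7, R8, R12, I1} → V_4 = 30.98
Node n5: branches {R6, R9, R10, R13, R16, V1} → V_5 = 37.18
Node n6: branches {R2, R3, R4, R10, R11, R12, R14, V1} → V_6 = 30.83
Node n7: branches {R5, R7, R15, R17} → V_7 = 30.96
Node n8: branches {R2, R5, R8, R17} → V_8 = 30.96
Source currents: i(V1)=-0.2781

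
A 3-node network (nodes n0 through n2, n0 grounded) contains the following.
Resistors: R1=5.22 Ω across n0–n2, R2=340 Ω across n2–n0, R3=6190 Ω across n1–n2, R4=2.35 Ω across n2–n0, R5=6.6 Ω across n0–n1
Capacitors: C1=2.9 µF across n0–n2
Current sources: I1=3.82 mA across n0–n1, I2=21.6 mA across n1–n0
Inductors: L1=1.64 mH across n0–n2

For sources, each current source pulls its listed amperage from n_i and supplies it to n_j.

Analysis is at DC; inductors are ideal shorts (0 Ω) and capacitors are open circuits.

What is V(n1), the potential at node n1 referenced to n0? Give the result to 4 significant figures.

Element admittances at DC:
  Y(R1) = 0.1916 S between n0,n2
  Y(R2) = 0.002941 S between n2,n0
  Y(R3) = 0.0001616 S between n1,n2
  Y(C1) = 0.000 S between n0,n2
  Y(R4) = 0.4255 S between n2,n0
  Y(R5) = 0.1515 S between n0,n1
  I1: injects 0.00382 A into n1 (from n0)
  L1: short n0↔n2 (DC inductor)
  I2: injects 0.0216 A into n0 (from n1)
Assemble and solve the 3×3 MNA system:
  V(n1)=-0.1172  V(n2)=0.000
  i(L1)=1.894e-05

-0.1172 V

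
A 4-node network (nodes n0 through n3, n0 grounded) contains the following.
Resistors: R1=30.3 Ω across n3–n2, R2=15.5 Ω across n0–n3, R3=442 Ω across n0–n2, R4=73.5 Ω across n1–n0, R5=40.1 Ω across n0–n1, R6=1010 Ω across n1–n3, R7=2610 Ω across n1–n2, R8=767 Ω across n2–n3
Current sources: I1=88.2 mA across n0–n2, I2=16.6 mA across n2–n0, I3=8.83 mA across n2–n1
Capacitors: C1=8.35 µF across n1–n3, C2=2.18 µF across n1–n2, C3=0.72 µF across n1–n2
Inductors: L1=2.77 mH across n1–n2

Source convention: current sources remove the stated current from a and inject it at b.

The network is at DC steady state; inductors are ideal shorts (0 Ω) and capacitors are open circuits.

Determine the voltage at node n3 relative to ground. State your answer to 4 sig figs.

0.3980 V

Element admittances at DC:
  Y(R1) = 0.03300 S between n3,n2
  I1: injects 0.0882 A into n2 (from n0)
  Y(R2) = 0.06452 S between n0,n3
  Y(C1) = 0.000 S between n1,n3
  Y(C2) = 0.000 S between n1,n2
  Y(R3) = 0.002262 S between n0,n2
  I2: injects 0.0166 A into n0 (from n2)
  Y(R4) = 0.01361 S between n1,n0
  Y(R5) = 0.02494 S between n0,n1
  L1: short n1↔n2 (DC inductor)
  Y(R6) = 0.0009901 S between n1,n3
  Y(R7) = 0.0003831 S between n1,n2
  Y(R8) = 0.001304 S between n2,n3
  Y(C3) = 0.000 S between n1,n2
  I3: injects 0.00883 A into n1 (from n2)
Assemble and solve the 4×4 MNA system:
  V(n1)=1.125  V(n2)=1.125  V(n3)=0.3980
  i(L1)=-0.03527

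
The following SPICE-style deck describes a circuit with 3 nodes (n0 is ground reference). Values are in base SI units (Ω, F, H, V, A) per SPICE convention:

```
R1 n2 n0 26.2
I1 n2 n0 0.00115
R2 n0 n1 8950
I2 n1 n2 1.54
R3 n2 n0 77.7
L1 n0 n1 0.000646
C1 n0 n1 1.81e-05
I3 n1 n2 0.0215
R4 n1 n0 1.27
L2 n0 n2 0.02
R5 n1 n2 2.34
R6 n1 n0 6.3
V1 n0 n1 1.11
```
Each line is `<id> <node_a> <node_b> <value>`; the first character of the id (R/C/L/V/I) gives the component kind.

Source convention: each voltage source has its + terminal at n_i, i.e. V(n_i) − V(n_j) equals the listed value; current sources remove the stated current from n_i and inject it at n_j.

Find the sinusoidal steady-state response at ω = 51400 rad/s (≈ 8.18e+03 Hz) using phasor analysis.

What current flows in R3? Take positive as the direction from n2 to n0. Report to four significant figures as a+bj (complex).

Element admittances at ω=51400 rad/s:
  Y(R1) = 0.03817+0.000j S between n2,n0
  I1: injects 0.00115 A into n0 (from n2)
  Y(R2) = 0.0001117+0.000j S between n0,n1
  I2: injects 1.54 A into n2 (from n1)
  Y(R3) = 0.01287+0.000j S between n2,n0
  Y(L1) = 0.000-0.03012j S between n0,n1
  Y(C1) = 0.000+0.9303j S between n0,n1
  I3: injects 0.0215 A into n2 (from n1)
  Y(R4) = 0.7874+0.000j S between n1,n0
  Y(L2) = 0.000-0.0009728j S between n0,n2
  Y(R5) = 0.4274+0.000j S between n1,n2
  Y(R6) = 0.1587+0.000j S between n1,n0
  V1: constraint V(n0)−V(n1) = 1.11
Assemble and solve the 3×3 MNA system:
  V(n1)=-1.110+0.000j  V(n2)=2.270+0.004616j
  i(V1)=-0.9333-1.001j

0.02922+5.941e-05j A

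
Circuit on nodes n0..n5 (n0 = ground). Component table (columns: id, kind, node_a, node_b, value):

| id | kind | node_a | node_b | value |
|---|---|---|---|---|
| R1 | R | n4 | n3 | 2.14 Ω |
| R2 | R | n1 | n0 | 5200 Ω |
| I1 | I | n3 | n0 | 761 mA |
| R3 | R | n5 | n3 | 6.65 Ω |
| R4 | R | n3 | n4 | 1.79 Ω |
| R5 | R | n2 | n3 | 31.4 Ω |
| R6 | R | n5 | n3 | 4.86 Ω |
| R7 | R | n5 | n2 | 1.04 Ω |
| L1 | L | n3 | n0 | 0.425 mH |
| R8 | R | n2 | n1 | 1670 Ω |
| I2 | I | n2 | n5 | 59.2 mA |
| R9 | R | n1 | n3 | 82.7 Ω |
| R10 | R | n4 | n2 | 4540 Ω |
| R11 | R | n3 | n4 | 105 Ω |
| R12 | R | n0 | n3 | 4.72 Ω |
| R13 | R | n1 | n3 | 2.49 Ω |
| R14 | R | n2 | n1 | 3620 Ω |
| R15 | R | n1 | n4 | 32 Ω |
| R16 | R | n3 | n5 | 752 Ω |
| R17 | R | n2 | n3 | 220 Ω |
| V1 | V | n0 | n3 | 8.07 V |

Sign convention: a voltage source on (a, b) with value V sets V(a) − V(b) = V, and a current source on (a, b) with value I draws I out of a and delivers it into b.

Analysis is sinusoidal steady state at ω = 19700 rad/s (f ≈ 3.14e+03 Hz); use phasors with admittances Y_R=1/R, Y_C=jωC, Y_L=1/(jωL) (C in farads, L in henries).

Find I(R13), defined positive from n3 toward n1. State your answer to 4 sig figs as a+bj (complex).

MNA unknowns: 5 node voltages V₁..V_5 plus 1 source current (V1)
R1: Y=0.4673+0.000j on G[4,3]
R2: Y=0.0001923+0.000j on G[1,0]
I1: z[3]−=0.761, z[0]+=0.761
R3: Y=0.1504+0.000j on G[5,3]
R4: Y=0.5587+0.000j on G[3,4]
R5: Y=0.03185+0.000j on G[2,3]
R6: Y=0.2058+0.000j on G[5,3]
R7: Y=0.9615+0.000j on G[5,2]
L1: Y=0.000-0.1194j on G[3,0]
R8: Y=0.0005988+0.000j on G[2,1]
I2: z[2]−=0.0592, z[5]+=0.0592
R9: Y=0.01209+0.000j on G[1,3]
R10: Y=0.0002203+0.000j on G[4,2]
R11: Y=0.009524+0.000j on G[3,4]
R12: Y=0.2119+0.000j on G[0,3]
R13: Y=0.4016+0.000j on G[1,3]
R14: Y=0.0002762+0.000j on G[2,1]
R15: Y=0.03125+0.000j on G[1,4]
R16: Y=0.001330+0.000j on G[3,5]
R17: Y=0.004545+0.000j on G[2,3]
V1: row V0−V3=8.07, i_V1 at 0,3
solve → V1=-8.067+0.000j, V2=-8.124+0.000j, V3=-8.070+0.000j, V4=-8.070+0.000j, V5=-8.064+0.000j
aux → i_V1=-0.9503+0.9639j

-0.001357+0.000j A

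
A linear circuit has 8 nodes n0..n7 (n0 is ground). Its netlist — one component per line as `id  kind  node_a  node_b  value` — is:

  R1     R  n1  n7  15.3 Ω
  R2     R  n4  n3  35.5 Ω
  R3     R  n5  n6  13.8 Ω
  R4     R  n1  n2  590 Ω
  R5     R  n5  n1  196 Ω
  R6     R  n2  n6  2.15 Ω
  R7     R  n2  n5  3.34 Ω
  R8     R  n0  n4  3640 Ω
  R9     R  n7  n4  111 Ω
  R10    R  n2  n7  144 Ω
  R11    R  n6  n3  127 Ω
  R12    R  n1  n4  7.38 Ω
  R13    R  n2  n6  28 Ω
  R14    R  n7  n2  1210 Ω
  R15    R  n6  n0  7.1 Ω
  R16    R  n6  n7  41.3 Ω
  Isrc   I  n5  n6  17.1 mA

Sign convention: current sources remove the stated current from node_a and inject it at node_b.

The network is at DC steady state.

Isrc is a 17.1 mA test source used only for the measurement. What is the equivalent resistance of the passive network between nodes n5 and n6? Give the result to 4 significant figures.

R_eq = 3.781 Ω

MNA unknowns: 7 node voltages V₁..V_7
R1: Y=0.06536 on G[1,7]
R2: Y=0.02817 on G[4,3]
R3: Y=0.07246 on G[5,6]
R4: Y=0.001695 on G[1,2]
R5: Y=0.005102 on G[5,1]
R6: Y=0.4651 on G[2,6]
R7: Y=0.2994 on G[2,5]
R8: Y=0.0002747 on G[0,4]
R9: Y=0.009009 on G[7,4]
R10: Y=0.006944 on G[2,7]
R11: Y=0.007874 on G[6,3]
R12: Y=0.1355 on G[1,4]
R13: Y=0.03571 on G[2,6]
R14: Y=0.0008264 on G[7,2]
R15: Y=0.1408 on G[6,0]
R16: Y=0.02421 on G[6,7]
Isrc: z[5]−=0.0171, z[6]+=0.0171
solve → V1=-0.01426, V2=-0.02402, V3=-0.01054, V4=-0.01349, V5=-0.06463, V6=2.632e-05, V7=-0.01165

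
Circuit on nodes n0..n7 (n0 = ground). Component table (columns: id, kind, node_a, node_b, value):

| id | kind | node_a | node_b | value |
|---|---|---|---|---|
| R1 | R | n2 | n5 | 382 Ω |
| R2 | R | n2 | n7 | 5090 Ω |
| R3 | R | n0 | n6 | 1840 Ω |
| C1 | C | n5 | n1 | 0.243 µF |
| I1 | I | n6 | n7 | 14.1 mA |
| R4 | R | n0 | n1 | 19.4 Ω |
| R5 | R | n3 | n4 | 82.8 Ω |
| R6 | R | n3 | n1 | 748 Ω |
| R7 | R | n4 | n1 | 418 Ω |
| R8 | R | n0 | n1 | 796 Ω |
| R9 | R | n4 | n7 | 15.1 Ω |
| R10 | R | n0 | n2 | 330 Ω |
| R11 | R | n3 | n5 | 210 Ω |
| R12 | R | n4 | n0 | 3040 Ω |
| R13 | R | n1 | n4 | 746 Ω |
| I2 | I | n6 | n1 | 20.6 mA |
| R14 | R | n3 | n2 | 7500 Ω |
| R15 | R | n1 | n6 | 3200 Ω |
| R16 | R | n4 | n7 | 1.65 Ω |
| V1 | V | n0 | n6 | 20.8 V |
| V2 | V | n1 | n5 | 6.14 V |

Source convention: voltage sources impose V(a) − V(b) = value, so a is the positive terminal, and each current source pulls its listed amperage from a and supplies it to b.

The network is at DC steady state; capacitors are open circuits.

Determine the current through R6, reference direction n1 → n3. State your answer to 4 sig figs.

MNA unknowns: 7 node voltages V₁..V_7 plus 2 source currents (V1, V2)
R1: Y=0.002618 on G[2,5]
R2: Y=0.0001965 on G[2,7]
R3: Y=0.0005435 on G[0,6]
C1: Y=0.000 on G[5,1]
I1: z[6]−=0.0141, z[7]+=0.0141
R4: Y=0.05155 on G[0,1]
R5: Y=0.01208 on G[3,4]
R6: Y=0.001337 on G[3,1]
R7: Y=0.002392 on G[4,1]
R8: Y=0.001256 on G[0,1]
R9: Y=0.06623 on G[4,7]
R10: Y=0.003030 on G[0,2]
R11: Y=0.004762 on G[3,5]
R12: Y=0.0003289 on G[4,0]
R13: Y=0.001340 on G[1,4]
I2: z[6]−=0.0206, z[1]+=0.0206
R14: Y=0.0001333 on G[3,2]
R15: Y=0.0003125 on G[1,6]
R16: Y=0.6061 on G[4,7]
V1: row V0−V6=20.8, i_V1 at 0,6
V2: row V1−V5=6.14, i_V2 at 1,5
solve → V1=0.6700, V2=-2.430, V3=-1.445, V4=-0.08178, V5=-5.470, V6=-20.80, V7=-0.06150
aux → i_V1=0.01669, i_V2=-0.02712

0.002828 A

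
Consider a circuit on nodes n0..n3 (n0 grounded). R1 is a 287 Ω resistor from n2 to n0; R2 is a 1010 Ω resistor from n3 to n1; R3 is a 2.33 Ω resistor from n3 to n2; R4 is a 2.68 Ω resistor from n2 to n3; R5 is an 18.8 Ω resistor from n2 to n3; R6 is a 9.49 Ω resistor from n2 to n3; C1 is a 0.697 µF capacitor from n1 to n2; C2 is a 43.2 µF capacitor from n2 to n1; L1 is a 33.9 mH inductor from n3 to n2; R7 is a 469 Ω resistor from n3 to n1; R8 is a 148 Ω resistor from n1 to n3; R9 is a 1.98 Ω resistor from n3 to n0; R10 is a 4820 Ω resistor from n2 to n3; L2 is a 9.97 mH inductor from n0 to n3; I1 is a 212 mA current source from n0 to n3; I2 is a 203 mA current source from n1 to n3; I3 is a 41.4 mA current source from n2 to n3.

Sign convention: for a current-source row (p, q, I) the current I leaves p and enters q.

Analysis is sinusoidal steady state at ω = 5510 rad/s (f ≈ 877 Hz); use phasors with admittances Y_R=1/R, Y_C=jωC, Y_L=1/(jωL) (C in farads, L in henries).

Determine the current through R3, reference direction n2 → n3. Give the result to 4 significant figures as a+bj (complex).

-0.1081-0.004218j A

MNA unknowns: 3 node voltages V₁..V_3
R1: Y=0.003484+0.000j on G[2,0]
R2: Y=0.0009901+0.000j on G[3,1]
R3: Y=0.4292+0.000j on G[3,2]
R4: Y=0.3731+0.000j on G[2,3]
R5: Y=0.05319+0.000j on G[2,3]
R6: Y=0.1054+0.000j on G[2,3]
C1: Y=0.000+0.003840j on G[1,2]
C2: Y=0.000+0.2380j on G[2,1]
L1: Y=0.000-0.005354j on G[3,2]
R7: Y=0.002132+0.000j on G[3,1]
R8: Y=0.006757+0.000j on G[1,3]
R9: Y=0.5051+0.000j on G[3,0]
R10: Y=0.0002075+0.000j on G[2,3]
L2: Y=0.000-0.01820j on G[0,3]
I1: z[0]−=0.212, z[3]+=0.212
I2: z[1]−=0.203, z[3]+=0.203
I3: z[2]−=0.0414, z[3]+=0.0414
solve → V1=0.1328+0.8328j, V2=0.1662+0.005204j, V3=0.4181+0.01503j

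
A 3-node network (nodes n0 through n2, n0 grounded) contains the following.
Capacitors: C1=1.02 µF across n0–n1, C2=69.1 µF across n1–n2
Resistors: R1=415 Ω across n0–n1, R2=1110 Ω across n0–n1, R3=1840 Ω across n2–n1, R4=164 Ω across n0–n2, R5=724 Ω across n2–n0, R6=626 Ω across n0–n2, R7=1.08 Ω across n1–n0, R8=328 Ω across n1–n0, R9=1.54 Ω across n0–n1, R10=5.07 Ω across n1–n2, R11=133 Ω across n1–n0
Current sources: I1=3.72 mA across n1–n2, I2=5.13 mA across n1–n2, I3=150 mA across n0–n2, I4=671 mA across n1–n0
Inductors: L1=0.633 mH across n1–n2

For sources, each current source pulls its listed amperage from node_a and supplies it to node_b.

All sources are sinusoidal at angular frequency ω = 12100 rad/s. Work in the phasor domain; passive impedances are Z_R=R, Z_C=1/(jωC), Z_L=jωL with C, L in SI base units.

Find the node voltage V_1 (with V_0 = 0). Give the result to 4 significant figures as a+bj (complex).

-0.3263+0.003719j V

Apply KCL at each of the 2 non-ground nodes and solve the resulting linear system.
Node n1: branches {C1, R1, R2, R3, I1, R7, R8, R9, L1, C2, R10, I2, R11, I4} → V_1 = -0.3263+0.003719j
Node n2: branches {R3, R4, I1, R5, R6, L1, C2, R10, I2, I3} → V_2 = -0.2644-0.2075j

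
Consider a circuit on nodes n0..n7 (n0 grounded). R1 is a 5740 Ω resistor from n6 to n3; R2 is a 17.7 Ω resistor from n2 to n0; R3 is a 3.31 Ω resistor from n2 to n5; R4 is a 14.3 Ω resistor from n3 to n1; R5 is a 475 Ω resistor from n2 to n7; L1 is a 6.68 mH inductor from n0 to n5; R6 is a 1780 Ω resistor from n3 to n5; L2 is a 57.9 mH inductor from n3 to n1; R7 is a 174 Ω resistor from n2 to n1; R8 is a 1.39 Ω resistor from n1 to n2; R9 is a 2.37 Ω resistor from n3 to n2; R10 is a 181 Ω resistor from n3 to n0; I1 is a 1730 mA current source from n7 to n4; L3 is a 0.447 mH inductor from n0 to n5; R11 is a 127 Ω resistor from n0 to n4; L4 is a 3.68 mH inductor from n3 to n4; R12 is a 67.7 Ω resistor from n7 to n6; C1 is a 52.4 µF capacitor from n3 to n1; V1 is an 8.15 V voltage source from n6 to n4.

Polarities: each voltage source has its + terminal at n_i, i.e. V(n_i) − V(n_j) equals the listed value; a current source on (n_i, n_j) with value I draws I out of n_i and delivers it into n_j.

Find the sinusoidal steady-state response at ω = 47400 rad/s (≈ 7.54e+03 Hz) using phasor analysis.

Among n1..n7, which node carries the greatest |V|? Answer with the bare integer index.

Element admittances at ω=47400 rad/s:
  Y(R1) = 0.0001742+0.000j S between n6,n3
  Y(R2) = 0.05650+0.000j S between n2,n0
  Y(R3) = 0.3021+0.000j S between n2,n5
  Y(R4) = 0.06993+0.000j S between n3,n1
  Y(R5) = 0.002105+0.000j S between n2,n7
  Y(L1) = 0.000-0.003158j S between n0,n5
  Y(R6) = 0.0005618+0.000j S between n3,n5
  Y(L2) = 0.000-0.0003644j S between n3,n1
  Y(R7) = 0.005747+0.000j S between n2,n1
  Y(R8) = 0.7194+0.000j S between n1,n2
  Y(R9) = 0.4219+0.000j S between n3,n2
  Y(R10) = 0.005525+0.000j S between n3,n0
  I1: injects 1.73 A into n4 (from n7)
  Y(L3) = 0.000-0.04720j S between n0,n5
  Y(R11) = 0.007874+0.000j S between n0,n4
  Y(L4) = 0.000-0.005733j S between n3,n4
  Y(R12) = 0.01477+0.000j S between n7,n6
  Y(C1) = 0.000+2.484j S between n3,n1
  V1: constraint V(n6)−V(n4) = 8.15
Assemble and solve the 8×8 MNA system:
  V(n1)=-0.5834-1.443j  V(n2)=-0.6452-1.383j  V(n3)=-0.6002-1.461j  V(n4)=14.33+8.369j  V(n5)=-0.4038-1.451j  V(n6)=22.48+8.369j  V(n7)=-82.92+7.153j
  i(V1)=-1.561-0.01968j

7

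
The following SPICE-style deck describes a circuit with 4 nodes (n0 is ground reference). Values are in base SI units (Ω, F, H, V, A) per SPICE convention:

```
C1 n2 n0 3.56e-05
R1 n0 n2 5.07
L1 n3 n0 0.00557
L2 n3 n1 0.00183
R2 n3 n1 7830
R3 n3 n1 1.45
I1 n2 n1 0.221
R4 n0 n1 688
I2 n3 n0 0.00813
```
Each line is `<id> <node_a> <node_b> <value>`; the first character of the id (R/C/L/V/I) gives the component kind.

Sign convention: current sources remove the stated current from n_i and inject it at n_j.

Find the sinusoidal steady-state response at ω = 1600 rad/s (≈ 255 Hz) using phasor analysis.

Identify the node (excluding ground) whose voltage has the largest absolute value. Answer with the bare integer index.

1

Apply KCL at each of the 3 non-ground nodes and solve the resulting linear system.
Node n1: branches {L2, R2, R3, I1, R4} → V_1 = 0.2846+2.017j
Node n2: branches {C1, R1, I1} → V_2 = -1.034+0.2987j
Node n3: branches {L1, L2, R2, R3, I2} → V_3 = 0.02613+1.893j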